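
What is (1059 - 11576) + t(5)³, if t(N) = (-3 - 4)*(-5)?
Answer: 32358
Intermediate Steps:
t(N) = 35 (t(N) = -7*(-5) = 35)
(1059 - 11576) + t(5)³ = (1059 - 11576) + 35³ = -10517 + 42875 = 32358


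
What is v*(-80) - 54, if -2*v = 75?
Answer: 2946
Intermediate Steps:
v = -75/2 (v = -½*75 = -75/2 ≈ -37.500)
v*(-80) - 54 = -75/2*(-80) - 54 = 3000 - 54 = 2946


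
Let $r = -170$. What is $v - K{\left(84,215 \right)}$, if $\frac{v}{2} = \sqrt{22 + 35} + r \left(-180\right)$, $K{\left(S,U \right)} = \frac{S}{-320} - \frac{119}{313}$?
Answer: $\frac{1532464093}{25040} + 2 \sqrt{57} \approx 61216.0$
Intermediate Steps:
$K{\left(S,U \right)} = - \frac{119}{313} - \frac{S}{320}$ ($K{\left(S,U \right)} = S \left(- \frac{1}{320}\right) - \frac{119}{313} = - \frac{S}{320} - \frac{119}{313} = - \frac{119}{313} - \frac{S}{320}$)
$v = 61200 + 2 \sqrt{57}$ ($v = 2 \left(\sqrt{22 + 35} - -30600\right) = 2 \left(\sqrt{57} + 30600\right) = 2 \left(30600 + \sqrt{57}\right) = 61200 + 2 \sqrt{57} \approx 61215.0$)
$v - K{\left(84,215 \right)} = \left(61200 + 2 \sqrt{57}\right) - \left(- \frac{119}{313} - \frac{21}{80}\right) = \left(61200 + 2 \sqrt{57}\right) - - \frac{16093}{25040} = \left(61200 + 2 \sqrt{57}\right) + \frac{16093}{25040} = \frac{1532464093}{25040} + 2 \sqrt{57}$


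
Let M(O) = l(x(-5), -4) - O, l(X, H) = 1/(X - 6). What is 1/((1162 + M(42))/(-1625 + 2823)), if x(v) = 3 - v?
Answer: 2396/2241 ≈ 1.0692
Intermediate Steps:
l(X, H) = 1/(-6 + X)
M(O) = ½ - O (M(O) = 1/(-6 + (3 - 1*(-5))) - O = 1/(-6 + (3 + 5)) - O = 1/(-6 + 8) - O = 1/2 - O = ½ - O)
1/((1162 + M(42))/(-1625 + 2823)) = 1/((1162 + (½ - 1*42))/(-1625 + 2823)) = 1/((1162 + (½ - 42))/1198) = 1/((1162 - 83/2)*(1/1198)) = 1/((2241/2)*(1/1198)) = 1/(2241/2396) = 2396/2241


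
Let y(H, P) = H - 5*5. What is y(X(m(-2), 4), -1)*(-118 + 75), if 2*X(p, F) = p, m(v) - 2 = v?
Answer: 1075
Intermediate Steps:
m(v) = 2 + v
X(p, F) = p/2
y(H, P) = -25 + H (y(H, P) = H - 25 = -25 + H)
y(X(m(-2), 4), -1)*(-118 + 75) = (-25 + (2 - 2)/2)*(-118 + 75) = (-25 + (½)*0)*(-43) = (-25 + 0)*(-43) = -25*(-43) = 1075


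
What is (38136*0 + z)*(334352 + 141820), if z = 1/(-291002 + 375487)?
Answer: 476172/84485 ≈ 5.6362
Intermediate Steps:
z = 1/84485 ≈ 1.1836e-5
(38136*0 + z)*(334352 + 141820) = (38136*0 + 1/84485)*(334352 + 141820) = (0 + 1/84485)*476172 = (1/84485)*476172 = 476172/84485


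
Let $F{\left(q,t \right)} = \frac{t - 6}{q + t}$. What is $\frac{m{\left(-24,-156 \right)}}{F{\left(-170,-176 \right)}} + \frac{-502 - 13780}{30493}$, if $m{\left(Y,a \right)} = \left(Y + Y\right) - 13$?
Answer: $- \frac{323092291}{2774863} \approx -116.44$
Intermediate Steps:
$m{\left(Y,a \right)} = -13 + 2 Y$ ($m{\left(Y,a \right)} = 2 Y - 13 = -13 + 2 Y$)
$F{\left(q,t \right)} = \frac{-6 + t}{q + t}$
$\frac{m{\left(-24,-156 \right)}}{F{\left(-170,-176 \right)}} + \frac{-502 - 13780}{30493} = \frac{-13 + 2 \left(-24\right)}{\frac{1}{-170 - 176} \left(-6 - 176\right)} + \frac{-502 - 13780}{30493} = \frac{-13 - 48}{\frac{1}{-346} \left(-182\right)} + \left(-502 - 13780\right) \frac{1}{30493} = - \frac{61}{\left(- \frac{1}{346}\right) \left(-182\right)} - \frac{14282}{30493} = - \frac{61}{\frac{91}{173}} - \frac{14282}{30493} = \left(-61\right) \frac{173}{91} - \frac{14282}{30493} = - \frac{10553}{91} - \frac{14282}{30493} = - \frac{323092291}{2774863}$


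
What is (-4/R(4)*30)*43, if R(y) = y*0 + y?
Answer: -1290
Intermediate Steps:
R(y) = y (R(y) = 0 + y = y)
(-4/R(4)*30)*43 = (-4/4*30)*43 = (-4*¼*30)*43 = -1*30*43 = -30*43 = -1290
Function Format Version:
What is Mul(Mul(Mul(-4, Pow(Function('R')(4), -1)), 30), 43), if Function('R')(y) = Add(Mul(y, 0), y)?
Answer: -1290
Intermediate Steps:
Function('R')(y) = y (Function('R')(y) = Add(0, y) = y)
Mul(Mul(Mul(-4, Pow(Function('R')(4), -1)), 30), 43) = Mul(Mul(Mul(-4, Pow(4, -1)), 30), 43) = Mul(Mul(Mul(-4, Rational(1, 4)), 30), 43) = Mul(Mul(-1, 30), 43) = Mul(-30, 43) = -1290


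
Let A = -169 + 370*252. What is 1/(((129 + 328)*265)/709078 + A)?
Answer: 709078/65994719643 ≈ 1.0744e-5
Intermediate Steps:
A = 93071 (A = -169 + 93240 = 93071)
1/(((129 + 328)*265)/709078 + A) = 1/(((129 + 328)*265)/709078 + 93071) = 1/((457*265)*(1/709078) + 93071) = 1/(121105*(1/709078) + 93071) = 1/(121105/709078 + 93071) = 1/(65994719643/709078) = 709078/65994719643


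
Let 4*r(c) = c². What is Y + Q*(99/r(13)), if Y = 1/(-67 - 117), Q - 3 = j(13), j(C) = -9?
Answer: -437353/31096 ≈ -14.065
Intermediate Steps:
r(c) = c²/4
Q = -6 (Q = 3 - 9 = -6)
Y = -1/184 (Y = 1/(-184) = -1/184 ≈ -0.0054348)
Y + Q*(99/r(13)) = -1/184 - 594/((¼)*13²) = -1/184 - 594/((¼)*169) = -1/184 - 594/169/4 = -1/184 - 594*4/169 = -1/184 - 6*396/169 = -1/184 - 2376/169 = -437353/31096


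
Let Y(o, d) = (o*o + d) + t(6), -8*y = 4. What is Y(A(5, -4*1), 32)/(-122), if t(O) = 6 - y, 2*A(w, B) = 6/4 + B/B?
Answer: -641/1952 ≈ -0.32838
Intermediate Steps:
y = -½ (y = -⅛*4 = -½ ≈ -0.50000)
A(w, B) = 5/4 (A(w, B) = (6/4 + B/B)/2 = (6*(¼) + 1)/2 = (3/2 + 1)/2 = (½)*(5/2) = 5/4)
t(O) = 13/2 (t(O) = 6 - 1*(-½) = 6 + ½ = 13/2)
Y(o, d) = 13/2 + d + o² (Y(o, d) = (o*o + d) + 13/2 = (o² + d) + 13/2 = (d + o²) + 13/2 = 13/2 + d + o²)
Y(A(5, -4*1), 32)/(-122) = (13/2 + 32 + (5/4)²)/(-122) = (13/2 + 32 + 25/16)*(-1/122) = (641/16)*(-1/122) = -641/1952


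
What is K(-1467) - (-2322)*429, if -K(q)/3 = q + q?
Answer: 1004940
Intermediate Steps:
K(q) = -6*q (K(q) = -3*(q + q) = -6*q)
K(-1467) - (-2322)*429 = -6*(-1467) - (-2322)*429 = 8802 - 1*(-996138) = 8802 + 996138 = 1004940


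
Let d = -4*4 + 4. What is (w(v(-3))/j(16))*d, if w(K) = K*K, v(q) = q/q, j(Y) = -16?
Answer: ¾ ≈ 0.75000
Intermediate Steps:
v(q) = 1
w(K) = K²
d = -12 (d = -16 + 4 = -12)
(w(v(-3))/j(16))*d = (1²/(-16))*(-12) = (1*(-1/16))*(-12) = -1/16*(-12) = ¾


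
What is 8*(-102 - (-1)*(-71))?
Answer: -1384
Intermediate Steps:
8*(-102 - (-1)*(-71)) = 8*(-102 - 1*71) = 8*(-102 - 71) = 8*(-173) = -1384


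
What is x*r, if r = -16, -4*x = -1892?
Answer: -7568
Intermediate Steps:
x = 473 (x = -1/4*(-1892) = 473)
x*r = 473*(-16) = -7568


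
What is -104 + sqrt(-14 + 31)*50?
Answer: -104 + 50*sqrt(17) ≈ 102.16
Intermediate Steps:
-104 + sqrt(-14 + 31)*50 = -104 + sqrt(17)*50 = -104 + 50*sqrt(17)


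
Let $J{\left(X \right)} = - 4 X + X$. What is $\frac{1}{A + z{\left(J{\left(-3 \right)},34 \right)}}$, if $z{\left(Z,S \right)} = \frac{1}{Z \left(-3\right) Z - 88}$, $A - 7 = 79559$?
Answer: $\frac{331}{26336345} \approx 1.2568 \cdot 10^{-5}$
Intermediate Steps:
$A = 79566$ ($A = 7 + 79559 = 79566$)
$J{\left(X \right)} = - 3 X$
$z{\left(Z,S \right)} = \frac{1}{-88 - 3 Z^{2}}$ ($z{\left(Z,S \right)} = \frac{1}{- 3 Z Z - 88} = \frac{1}{- 3 Z^{2} - 88} = \frac{1}{-88 - 3 Z^{2}}$)
$\frac{1}{A + z{\left(J{\left(-3 \right)},34 \right)}} = \frac{1}{79566 - \frac{1}{88 + 3 \left(\left(-3\right) \left(-3\right)\right)^{2}}} = \frac{1}{79566 - \frac{1}{88 + 3 \cdot 9^{2}}} = \frac{1}{79566 - \frac{1}{88 + 3 \cdot 81}} = \frac{1}{79566 - \frac{1}{88 + 243}} = \frac{1}{79566 - \frac{1}{331}} = \frac{1}{\frac{26336345}{331}} = \frac{331}{26336345}$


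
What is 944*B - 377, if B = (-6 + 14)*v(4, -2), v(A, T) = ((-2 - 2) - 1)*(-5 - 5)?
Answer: 377223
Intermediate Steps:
v(A, T) = 50 (v(A, T) = (-4 - 1)*(-10) = -5*(-10) = 50)
B = 400 (B = (-6 + 14)*50 = 8*50 = 400)
944*B - 377 = 944*400 - 377 = 377600 - 377 = 377223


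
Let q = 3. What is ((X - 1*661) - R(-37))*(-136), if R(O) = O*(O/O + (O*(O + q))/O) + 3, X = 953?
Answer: 126752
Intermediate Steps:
R(O) = 3 + O*(4 + O) (R(O) = O*(O/O + (O*(O + 3))/O) + 3 = O*(1 + (O*(3 + O))/O) + 3 = O*(1 + (3 + O)) + 3 = O*(4 + O) + 3 = 3 + O*(4 + O))
((X - 1*661) - R(-37))*(-136) = ((953 - 1*661) - (3 + (-37)² + 4*(-37)))*(-136) = ((953 - 661) - (3 + 1369 - 148))*(-136) = (292 - 1*1224)*(-136) = (292 - 1224)*(-136) = -932*(-136) = 126752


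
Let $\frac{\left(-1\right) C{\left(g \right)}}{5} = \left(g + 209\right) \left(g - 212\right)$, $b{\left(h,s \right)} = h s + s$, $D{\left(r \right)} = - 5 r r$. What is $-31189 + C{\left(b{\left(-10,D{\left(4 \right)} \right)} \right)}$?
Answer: $-2390849$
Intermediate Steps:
$D{\left(r \right)} = - 5 r^{2}$
$b{\left(h,s \right)} = s + h s$
$C{\left(g \right)} = - 5 \left(-212 + g\right) \left(209 + g\right)$ ($C{\left(g \right)} = - 5 \left(g + 209\right) \left(g - 212\right) = - 5 \left(209 + g\right) \left(-212 + g\right) = - 5 \left(-212 + g\right) \left(209 + g\right)$)
$-31189 + C{\left(b{\left(-10,D{\left(4 \right)} \right)} \right)} = -31189 + \left(221540 - 5 \left(- 5 \cdot 4^{2} \left(1 - 10\right)\right)^{2} + 15 - 5 \cdot 4^{2} \left(1 - 10\right)\right) = -31189 + \left(221540 - 5 \left(\left(-5\right) 16 \left(-9\right)\right)^{2} + 15 \left(-5\right) 16 \left(-9\right)\right) = -31189 + \left(221540 - 5 \left(\left(-80\right) \left(-9\right)\right)^{2} + 15 \left(\left(-80\right) \left(-9\right)\right)\right) = -31189 + \left(221540 - 5 \cdot 720^{2} + 15 \cdot 720\right) = -31189 + \left(221540 - 2592000 + 10800\right) = -31189 - 2359660 = -2390849$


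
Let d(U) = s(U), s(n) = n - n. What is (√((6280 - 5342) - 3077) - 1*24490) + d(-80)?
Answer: -24490 + I*√2139 ≈ -24490.0 + 46.249*I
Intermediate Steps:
s(n) = 0
d(U) = 0
(√((6280 - 5342) - 3077) - 1*24490) + d(-80) = (√((6280 - 5342) - 3077) - 1*24490) + 0 = (√(938 - 3077) - 24490) + 0 = (√(-2139) - 24490) + 0 = (I*√2139 - 24490) + 0 = (-24490 + I*√2139) + 0 = -24490 + I*√2139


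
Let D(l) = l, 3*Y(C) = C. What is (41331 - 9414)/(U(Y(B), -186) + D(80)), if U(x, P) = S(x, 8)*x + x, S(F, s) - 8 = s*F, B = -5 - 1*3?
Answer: 287253/1016 ≈ 282.73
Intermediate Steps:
B = -8 (B = -5 - 3 = -8)
Y(C) = C/3
S(F, s) = 8 + F*s (S(F, s) = 8 + s*F = 8 + F*s)
U(x, P) = x + x*(8 + 8*x) (U(x, P) = (8 + x*8)*x + x = (8 + 8*x)*x + x = x*(8 + 8*x) + x = x + x*(8 + 8*x))
(41331 - 9414)/(U(Y(B), -186) + D(80)) = (41331 - 9414)/(((⅓)*(-8))*(9 + 8*((⅓)*(-8))) + 80) = 31917/(-8*(9 + 8*(-8/3))/3 + 80) = 31917/(-8*(9 - 64/3)/3 + 80) = 31917/(-8/3*(-37/3) + 80) = 31917/(296/9 + 80) = 31917/(1016/9) = 31917*(9/1016) = 287253/1016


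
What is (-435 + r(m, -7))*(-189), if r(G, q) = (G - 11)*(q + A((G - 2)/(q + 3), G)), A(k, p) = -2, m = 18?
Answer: 94122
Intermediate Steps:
r(G, q) = (-11 + G)*(-2 + q) (r(G, q) = (G - 11)*(q - 2) = (-11 + G)*(-2 + q))
(-435 + r(m, -7))*(-189) = (-435 + (22 - 11*(-7) - 2*18 + 18*(-7)))*(-189) = (-435 + (22 + 77 - 36 - 126))*(-189) = (-435 - 63)*(-189) = -498*(-189) = 94122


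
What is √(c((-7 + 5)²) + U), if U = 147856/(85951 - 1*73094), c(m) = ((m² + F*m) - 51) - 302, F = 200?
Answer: 7*√1600735071/12857 ≈ 21.783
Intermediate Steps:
c(m) = -353 + m² + 200*m (c(m) = ((m² + 200*m) - 51) - 302 = (-51 + m² + 200*m) - 302 = -353 + m² + 200*m)
U = 147856/12857 (U = 147856/(85951 - 73094) = 147856/12857 ≈ 11.500)
√(c((-7 + 5)²) + U) = √((-353 + ((-7 + 5)²)² + 200*(-7 + 5)²) + 147856/12857) = √((-353 + ((-2)²)² + 200*(-2)²) + 147856/12857) = √((-353 + 4² + 200*4) + 147856/12857) = √((-353 + 16 + 800) + 147856/12857) = √(463 + 147856/12857) = √(6100647/12857) = 7*√1600735071/12857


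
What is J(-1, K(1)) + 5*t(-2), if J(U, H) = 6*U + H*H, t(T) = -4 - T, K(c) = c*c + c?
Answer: -12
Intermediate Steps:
K(c) = c + c**2 (K(c) = c**2 + c = c + c**2)
J(U, H) = H**2 + 6*U (J(U, H) = 6*U + H**2 = H**2 + 6*U)
J(-1, K(1)) + 5*t(-2) = ((1*(1 + 1))**2 + 6*(-1)) + 5*(-4 - 1*(-2)) = ((1*2)**2 - 6) + 5*(-4 + 2) = (2**2 - 6) + 5*(-2) = (4 - 6) - 10 = -2 - 10 = -12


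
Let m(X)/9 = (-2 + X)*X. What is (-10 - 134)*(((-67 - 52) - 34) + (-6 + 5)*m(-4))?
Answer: 53136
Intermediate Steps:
m(X) = 9*X*(-2 + X) (m(X) = 9*((-2 + X)*X) = 9*(X*(-2 + X)) = 9*X*(-2 + X))
(-10 - 134)*(((-67 - 52) - 34) + (-6 + 5)*m(-4)) = (-10 - 134)*(((-67 - 52) - 34) + (-6 + 5)*(9*(-4)*(-2 - 4))) = -144*((-119 - 34) - 9*(-4)*(-6)) = -144*(-153 - 1*216) = -144*(-153 - 216) = -144*(-369) = 53136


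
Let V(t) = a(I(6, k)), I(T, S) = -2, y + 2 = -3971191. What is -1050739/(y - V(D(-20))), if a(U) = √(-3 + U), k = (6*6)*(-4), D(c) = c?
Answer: 4172687361627/15770373843254 - 1050739*I*√5/15770373843254 ≈ 0.26459 - 1.4898e-7*I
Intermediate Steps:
y = -3971193 (y = -2 - 3971191 = -3971193)
k = -144 (k = 36*(-4) = -144)
V(t) = I*√5 (V(t) = √(-3 - 2) = √(-5) = I*√5)
-1050739/(y - V(D(-20))) = -1050739/(-3971193 - I*√5)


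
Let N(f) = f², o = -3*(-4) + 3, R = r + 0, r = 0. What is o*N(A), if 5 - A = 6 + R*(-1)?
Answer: 15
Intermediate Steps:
R = 0 (R = 0 + 0 = 0)
A = -1 (A = 5 - (6 + 0*(-1)) = 5 - (6 + 0) = 5 - 1*6 = 5 - 6 = -1)
o = 15 (o = 12 + 3 = 15)
o*N(A) = 15*(-1)² = 15*1 = 15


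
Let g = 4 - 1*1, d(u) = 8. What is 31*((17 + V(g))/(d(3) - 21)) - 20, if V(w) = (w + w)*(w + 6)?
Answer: -2461/13 ≈ -189.31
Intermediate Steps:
g = 3 (g = 4 - 1 = 3)
V(w) = 2*w*(6 + w) (V(w) = (2*w)*(6 + w) = 2*w*(6 + w))
31*((17 + V(g))/(d(3) - 21)) - 20 = 31*((17 + 2*3*(6 + 3))/(8 - 21)) - 20 = 31*((17 + 2*3*9)/(-13)) - 20 = 31*((17 + 54)*(-1/13)) - 20 = 31*(71*(-1/13)) - 20 = 31*(-71/13) - 20 = -2201/13 - 20 = -2461/13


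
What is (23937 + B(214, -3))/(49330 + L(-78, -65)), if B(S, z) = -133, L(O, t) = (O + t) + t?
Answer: 11902/24561 ≈ 0.48459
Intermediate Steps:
L(O, t) = O + 2*t
(23937 + B(214, -3))/(49330 + L(-78, -65)) = (23937 - 133)/(49330 + (-78 + 2*(-65))) = 23804/(49330 + (-78 - 130)) = 23804/(49330 - 208) = 23804/49122 = 23804*(1/49122) = 11902/24561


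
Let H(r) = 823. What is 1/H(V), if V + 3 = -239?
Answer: 1/823 ≈ 0.0012151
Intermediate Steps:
V = -242 (V = -3 - 239 = -242)
1/H(V) = 1/823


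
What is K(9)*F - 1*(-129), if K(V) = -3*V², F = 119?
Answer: -28788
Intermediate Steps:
K(9)*F - 1*(-129) = -3*9²*119 - 1*(-129) = -3*81*119 + 129 = -243*119 + 129 = -28917 + 129 = -28788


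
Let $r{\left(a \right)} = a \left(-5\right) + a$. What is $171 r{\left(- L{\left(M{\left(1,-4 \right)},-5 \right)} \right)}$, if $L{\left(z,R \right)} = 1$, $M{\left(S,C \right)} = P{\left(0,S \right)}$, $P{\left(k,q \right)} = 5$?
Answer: $684$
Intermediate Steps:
$M{\left(S,C \right)} = 5$
$r{\left(a \right)} = - 4 a$ ($r{\left(a \right)} = - 5 a + a = - 4 a$)
$171 r{\left(- L{\left(M{\left(1,-4 \right)},-5 \right)} \right)} = 171 \left(- 4 \left(\left(-1\right) 1\right)\right) = 171 \left(\left(-4\right) \left(-1\right)\right) = 171 \cdot 4 = 684$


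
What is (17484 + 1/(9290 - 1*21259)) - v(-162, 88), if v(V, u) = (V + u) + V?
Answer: 212090679/11969 ≈ 17720.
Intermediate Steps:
v(V, u) = u + 2*V
(17484 + 1/(9290 - 1*21259)) - v(-162, 88) = (17484 + 1/(9290 - 1*21259)) - (88 + 2*(-162)) = (17484 + 1/(9290 - 21259)) - (88 - 324) = (17484 + 1/(-11969)) - 1*(-236) = (17484 - 1/11969) + 236 = 209265995/11969 + 236 = 212090679/11969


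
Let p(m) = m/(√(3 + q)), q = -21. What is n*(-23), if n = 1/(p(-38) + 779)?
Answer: -8487/287489 + 69*I*√2/287489 ≈ -0.029521 + 0.00033942*I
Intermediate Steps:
p(m) = -I*m*√2/6 (p(m) = m/(√(3 - 21)) = m/(√(-18)) = m/((3*I*√2)) = m*(-I*√2/6) = -I*m*√2/6)
n = 1/(779 + 19*I*√2/3) (n = 1/(-⅙*I*(-38)*√2 + 779) = 1/(19*I*√2/3 + 779) = 1/(779 + 19*I*√2/3) ≈ 0.0012835 - 1.476e-5*I)
n*(-23) = (369/287489 - 3*I*√2/287489)*(-23) = -8487/287489 + 69*I*√2/287489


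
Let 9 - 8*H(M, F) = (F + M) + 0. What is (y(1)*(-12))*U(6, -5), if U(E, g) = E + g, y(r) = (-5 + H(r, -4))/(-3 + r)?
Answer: -21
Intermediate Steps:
H(M, F) = 9/8 - F/8 - M/8 (H(M, F) = 9/8 - ((F + M) + 0)/8 = 9/8 - (F + M)/8 = 9/8 + (-F/8 - M/8) = 9/8 - F/8 - M/8)
y(r) = (-27/8 - r/8)/(-3 + r) (y(r) = (-5 + (9/8 - 1/8*(-4) - r/8))/(-3 + r) = (-5 + (9/8 + 1/2 - r/8))/(-3 + r) = (-5 + (13/8 - r/8))/(-3 + r) = (-27/8 - r/8)/(-3 + r))
(y(1)*(-12))*U(6, -5) = (((-27 - 1*1)/(8*(-3 + 1)))*(-12))*(6 - 5) = (((1/8)*(-27 - 1)/(-2))*(-12))*1 = (((1/8)*(-1/2)*(-28))*(-12))*1 = ((7/4)*(-12))*1 = -21*1 = -21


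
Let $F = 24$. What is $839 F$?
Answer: $20136$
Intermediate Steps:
$839 F = 839 \cdot 24 = 20136$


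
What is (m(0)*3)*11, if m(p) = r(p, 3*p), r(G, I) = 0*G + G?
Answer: 0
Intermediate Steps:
r(G, I) = G (r(G, I) = 0 + G = G)
m(p) = p
(m(0)*3)*11 = (0*3)*11 = 0*11 = 0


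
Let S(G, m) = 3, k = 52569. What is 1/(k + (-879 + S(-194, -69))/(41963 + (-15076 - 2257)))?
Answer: 4105/215795599 ≈ 1.9023e-5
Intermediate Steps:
1/(k + (-879 + S(-194, -69))/(41963 + (-15076 - 2257))) = 1/(52569 + (-879 + 3)/(41963 + (-15076 - 2257))) = 1/(52569 - 876/(41963 - 17333)) = 1/(52569 - 876/24630) = 1/(52569 - 876*1/24630) = 1/(52569 - 146/4105) = 1/(215795599/4105) = 4105/215795599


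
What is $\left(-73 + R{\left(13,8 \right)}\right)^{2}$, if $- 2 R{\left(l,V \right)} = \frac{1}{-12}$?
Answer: $\frac{3066001}{576} \approx 5322.9$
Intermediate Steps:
$R{\left(l,V \right)} = \frac{1}{24}$ ($R{\left(l,V \right)} = - \frac{1}{2 \left(-12\right)} = \left(- \frac{1}{2}\right) \left(- \frac{1}{12}\right) = \frac{1}{24}$)
$\left(-73 + R{\left(13,8 \right)}\right)^{2} = \left(-73 + \frac{1}{24}\right)^{2} = \left(- \frac{1751}{24}\right)^{2} = \frac{3066001}{576}$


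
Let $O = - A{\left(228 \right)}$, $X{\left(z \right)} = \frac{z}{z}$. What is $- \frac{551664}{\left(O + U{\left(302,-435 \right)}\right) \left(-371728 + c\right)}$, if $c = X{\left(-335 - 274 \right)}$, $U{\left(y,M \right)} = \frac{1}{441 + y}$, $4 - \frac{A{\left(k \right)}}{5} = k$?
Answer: $\frac{15180976}{11456915261} \approx 0.001325$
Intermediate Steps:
$A{\left(k \right)} = 20 - 5 k$
$X{\left(z \right)} = 1$
$c = 1$
$O = 1120$ ($O = - (20 - 1140) = \left(-1\right) \left(-1120\right) = 1120$)
$- \frac{551664}{\left(O + U{\left(302,-435 \right)}\right) \left(-371728 + c\right)} = - \frac{551664}{\left(1120 + \frac{1}{441 + 302}\right) \left(-371728 + 1\right)} = - \frac{551664}{\left(1120 + \frac{1}{743}\right) \left(-371727\right)} = - \frac{551664}{\frac{832161}{743} \left(-371727\right)} = - \frac{551664}{- \frac{309336712047}{743}} = \left(-551664\right) \left(- \frac{743}{309336712047}\right) = \frac{15180976}{11456915261}$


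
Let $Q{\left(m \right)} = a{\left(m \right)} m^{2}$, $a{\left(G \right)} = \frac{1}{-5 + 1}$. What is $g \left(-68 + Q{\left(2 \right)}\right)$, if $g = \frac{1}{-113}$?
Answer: $\frac{69}{113} \approx 0.61062$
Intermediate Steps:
$g = - \frac{1}{113} \approx -0.0088496$
$a{\left(G \right)} = - \frac{1}{4}$ ($a{\left(G \right)} = \frac{1}{-4} = - \frac{1}{4}$)
$Q{\left(m \right)} = - \frac{m^{2}}{4}$
$g \left(-68 + Q{\left(2 \right)}\right) = - \frac{-68 - \frac{2^{2}}{4}}{113} = - \frac{-68 - 1}{113} = \left(- \frac{1}{113}\right) \left(-69\right) = \frac{69}{113}$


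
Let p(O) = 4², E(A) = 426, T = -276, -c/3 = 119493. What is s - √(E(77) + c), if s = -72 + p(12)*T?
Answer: -4488 - 41*I*√213 ≈ -4488.0 - 598.38*I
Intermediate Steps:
c = -358479 (c = -3*119493 = -358479)
p(O) = 16
s = -4488 (s = -72 + 16*(-276) = -72 - 4416 = -4488)
s - √(E(77) + c) = -4488 - √(426 - 358479) = -4488 - √(-358053) = -4488 - 41*I*√213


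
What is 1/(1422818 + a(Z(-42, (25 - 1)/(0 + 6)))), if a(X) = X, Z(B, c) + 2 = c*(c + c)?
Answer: 1/1422848 ≈ 7.0282e-7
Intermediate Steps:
Z(B, c) = -2 + 2*c² (Z(B, c) = -2 + c*(c + c) = -2 + c*(2*c) = -2 + 2*c²)
1/(1422818 + a(Z(-42, (25 - 1)/(0 + 6)))) = 1/(1422818 + (-2 + 2*((25 - 1)/(0 + 6))²)) = 1/(1422818 + (-2 + 2*(24/6)²)) = 1/(1422818 + (-2 + 2*(24*(⅙))²)) = 1/(1422818 + (-2 + 2*4²)) = 1/(1422818 + (-2 + 2*16)) = 1/(1422818 + (-2 + 32)) = 1/(1422818 + 30) = 1/1422848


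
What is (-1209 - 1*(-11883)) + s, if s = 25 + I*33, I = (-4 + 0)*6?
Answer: 9907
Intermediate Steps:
I = -24 (I = -4*6 = -24)
s = -767 (s = 25 - 24*33 = 25 - 792 = -767)
(-1209 - 1*(-11883)) + s = (-1209 - 1*(-11883)) - 767 = (-1209 + 11883) - 767 = 10674 - 767 = 9907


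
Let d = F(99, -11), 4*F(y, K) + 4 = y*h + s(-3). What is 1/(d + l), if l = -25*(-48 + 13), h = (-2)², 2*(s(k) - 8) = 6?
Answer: 4/3903 ≈ 0.0010249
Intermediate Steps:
s(k) = 11 (s(k) = 8 + (½)*6 = 8 + 3 = 11)
h = 4
F(y, K) = 7/4 + y (F(y, K) = -1 + (y*4 + 11)/4 = -1 + (4*y + 11)/4 = -1 + (11 + 4*y)/4 = -1 + (11/4 + y) = 7/4 + y)
d = 403/4 (d = 7/4 + 99 = 403/4 ≈ 100.75)
l = 875 (l = -25*(-35) = 875)
1/(d + l) = 1/(403/4 + 875) = 1/(3903/4) = 4/3903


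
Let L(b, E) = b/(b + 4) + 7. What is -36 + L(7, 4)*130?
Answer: 10524/11 ≈ 956.73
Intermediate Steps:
L(b, E) = 7 + b/(4 + b) (L(b, E) = b/(4 + b) + 7 = 7 + b/(4 + b))
-36 + L(7, 4)*130 = -36 + (4*(7 + 2*7)/(4 + 7))*130 = -36 + (4*(7 + 14)/11)*130 = -36 + (4*(1/11)*21)*130 = -36 + (84/11)*130 = -36 + 10920/11 = 10524/11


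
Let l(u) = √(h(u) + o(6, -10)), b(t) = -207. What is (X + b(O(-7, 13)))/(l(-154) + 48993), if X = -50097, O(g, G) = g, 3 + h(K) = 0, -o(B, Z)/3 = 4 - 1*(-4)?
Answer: -68459552/66675391 + 4192*I*√3/66675391 ≈ -1.0268 + 0.0001089*I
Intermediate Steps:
o(B, Z) = -24 (o(B, Z) = -3*(4 - 1*(-4)) = -3*(4 + 4) = -3*8 = -24)
h(K) = -3 (h(K) = -3 + 0 = -3)
l(u) = 3*I*√3 (l(u) = √(-3 - 24) = √(-27) = 3*I*√3)
(X + b(O(-7, 13)))/(l(-154) + 48993) = (-50097 - 207)/(3*I*√3 + 48993) = -50304/(48993 + 3*I*√3)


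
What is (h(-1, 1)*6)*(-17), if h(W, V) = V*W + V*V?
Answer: 0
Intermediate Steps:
h(W, V) = V**2 + V*W (h(W, V) = V*W + V**2 = V**2 + V*W)
(h(-1, 1)*6)*(-17) = ((1*(1 - 1))*6)*(-17) = ((1*0)*6)*(-17) = (0*6)*(-17) = 0*(-17) = 0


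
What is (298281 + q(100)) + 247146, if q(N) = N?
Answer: 545527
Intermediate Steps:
(298281 + q(100)) + 247146 = (298281 + 100) + 247146 = 298381 + 247146 = 545527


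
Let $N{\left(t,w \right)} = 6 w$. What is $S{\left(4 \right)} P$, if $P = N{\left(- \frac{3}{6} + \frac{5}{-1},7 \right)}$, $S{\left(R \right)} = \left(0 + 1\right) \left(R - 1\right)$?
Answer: $126$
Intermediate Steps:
$S{\left(R \right)} = -1 + R$ ($S{\left(R \right)} = 1 \left(-1 + R\right) = -1 + R$)
$P = 42$ ($P = 6 \cdot 7 = 42$)
$S{\left(4 \right)} P = \left(-1 + 4\right) 42 = 3 \cdot 42 = 126$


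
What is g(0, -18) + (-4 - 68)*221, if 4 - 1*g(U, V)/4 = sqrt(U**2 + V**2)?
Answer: -15968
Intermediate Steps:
g(U, V) = 16 - 4*sqrt(U**2 + V**2)
g(0, -18) + (-4 - 68)*221 = (16 - 4*sqrt(0**2 + (-18)**2)) + (-4 - 68)*221 = (16 - 4*sqrt(0 + 324)) - 72*221 = (16 - 4*sqrt(324)) - 15912 = (16 - 4*18) - 15912 = (16 - 72) - 15912 = -56 - 15912 = -15968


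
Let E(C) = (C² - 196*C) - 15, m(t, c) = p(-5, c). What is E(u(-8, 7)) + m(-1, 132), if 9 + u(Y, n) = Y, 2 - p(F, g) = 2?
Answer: 3606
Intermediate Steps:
p(F, g) = 0 (p(F, g) = 2 - 1*2 = 2 - 2 = 0)
u(Y, n) = -9 + Y
m(t, c) = 0
E(C) = -15 + C² - 196*C
E(u(-8, 7)) + m(-1, 132) = (-15 + (-9 - 8)² - 196*(-9 - 8)) + 0 = (-15 + (-17)² - 196*(-17)) + 0 = (-15 + 289 + 3332) + 0 = 3606 + 0 = 3606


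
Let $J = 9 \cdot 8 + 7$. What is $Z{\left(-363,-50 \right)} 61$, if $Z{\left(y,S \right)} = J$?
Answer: $4819$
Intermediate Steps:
$J = 79$ ($J = 72 + 7 = 79$)
$Z{\left(y,S \right)} = 79$
$Z{\left(-363,-50 \right)} 61 = 79 \cdot 61 = 4819$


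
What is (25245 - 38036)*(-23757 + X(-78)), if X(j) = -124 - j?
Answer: 304464173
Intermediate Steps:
(25245 - 38036)*(-23757 + X(-78)) = (25245 - 38036)*(-23757 + (-124 - 1*(-78))) = -12791*(-23757 + (-124 + 78)) = -12791*(-23757 - 46) = -12791*(-23803) = 304464173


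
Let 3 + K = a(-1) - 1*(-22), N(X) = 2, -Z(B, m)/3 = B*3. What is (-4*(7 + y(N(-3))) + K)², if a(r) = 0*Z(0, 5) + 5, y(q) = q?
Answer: 144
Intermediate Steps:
Z(B, m) = -9*B (Z(B, m) = -3*B*3 = -9*B)
a(r) = 5 (a(r) = 0*(-9*0) + 5 = 0*0 + 5 = 0 + 5 = 5)
K = 24 (K = -3 + (5 - 1*(-22)) = -3 + (5 + 22) = -3 + 27 = 24)
(-4*(7 + y(N(-3))) + K)² = (-4*(7 + 2) + 24)² = (-4*9 + 24)² = (-36 + 24)² = (-12)² = 144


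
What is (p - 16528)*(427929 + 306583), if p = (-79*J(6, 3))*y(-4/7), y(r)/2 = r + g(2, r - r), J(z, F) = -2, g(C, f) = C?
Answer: -82659042432/7 ≈ -1.1808e+10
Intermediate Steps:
y(r) = 4 + 2*r (y(r) = 2*(r + 2) = 2*(2 + r) = 4 + 2*r)
p = 3160/7 (p = (-79*(-2))*(4 + 2*(-4/7)) = 158*(4 + 2*(-4*1/7)) = 158*(4 + 2*(-4/7)) = 158*(4 - 8/7) = 158*(20/7) = 3160/7 ≈ 451.43)
(p - 16528)*(427929 + 306583) = (3160/7 - 16528)*(427929 + 306583) = -112536/7*734512 = -82659042432/7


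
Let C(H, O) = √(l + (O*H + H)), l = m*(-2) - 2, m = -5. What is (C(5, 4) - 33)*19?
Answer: -627 + 19*√33 ≈ -517.85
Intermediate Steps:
l = 8 (l = -5*(-2) - 2 = 10 - 2 = 8)
C(H, O) = √(8 + H + H*O) (C(H, O) = √(8 + (O*H + H)) = √(8 + (H*O + H)) = √(8 + (H + H*O)) = √(8 + H + H*O))
(C(5, 4) - 33)*19 = (√(8 + 5 + 5*4) - 33)*19 = (√(8 + 5 + 20) - 33)*19 = (√33 - 33)*19 = (-33 + √33)*19 = -627 + 19*√33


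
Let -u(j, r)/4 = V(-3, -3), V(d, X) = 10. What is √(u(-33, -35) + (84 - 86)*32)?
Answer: 2*I*√26 ≈ 10.198*I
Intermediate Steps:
u(j, r) = -40 (u(j, r) = -4*10 = -40)
√(u(-33, -35) + (84 - 86)*32) = √(-40 + (84 - 86)*32) = √(-40 - 2*32) = √(-40 - 64) = √(-104) = 2*I*√26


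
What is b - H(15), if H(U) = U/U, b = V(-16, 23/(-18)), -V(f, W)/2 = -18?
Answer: 35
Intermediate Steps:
V(f, W) = 36 (V(f, W) = -2*(-18) = 36)
b = 36
H(U) = 1
b - H(15) = 36 - 1*1 = 36 - 1 = 35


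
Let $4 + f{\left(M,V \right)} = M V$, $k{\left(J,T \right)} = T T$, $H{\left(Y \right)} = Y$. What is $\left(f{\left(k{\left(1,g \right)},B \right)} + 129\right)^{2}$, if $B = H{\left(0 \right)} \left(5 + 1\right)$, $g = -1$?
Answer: $15625$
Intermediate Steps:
$k{\left(J,T \right)} = T^{2}$
$B = 0$ ($B = 0 \left(5 + 1\right) = 0 \cdot 6 = 0$)
$f{\left(M,V \right)} = -4 + M V$
$\left(f{\left(k{\left(1,g \right)},B \right)} + 129\right)^{2} = \left(\left(-4 + \left(-1\right)^{2} \cdot 0\right) + 129\right)^{2} = \left(\left(-4 + 1 \cdot 0\right) + 129\right)^{2} = \left(\left(-4 + 0\right) + 129\right)^{2} = \left(-4 + 129\right)^{2} = 125^{2} = 15625$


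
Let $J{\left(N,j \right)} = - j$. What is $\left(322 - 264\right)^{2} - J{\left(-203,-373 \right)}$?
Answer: $2991$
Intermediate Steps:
$\left(322 - 264\right)^{2} - J{\left(-203,-373 \right)} = \left(322 - 264\right)^{2} - \left(-1\right) \left(-373\right) = 58^{2} - 373 = 3364 - 373 = 2991$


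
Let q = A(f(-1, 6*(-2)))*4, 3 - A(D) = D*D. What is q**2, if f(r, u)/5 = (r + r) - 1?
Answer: 788544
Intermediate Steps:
f(r, u) = -5 + 10*r (f(r, u) = 5*((r + r) - 1) = 5*(2*r - 1) = 5*(-1 + 2*r) = -5 + 10*r)
A(D) = 3 - D**2 (A(D) = 3 - D*D = 3 - D**2)
q = -888 (q = (3 - (-5 + 10*(-1))**2)*4 = (3 - (-5 - 10)**2)*4 = (3 - 1*(-15)**2)*4 = (3 - 1*225)*4 = (3 - 225)*4 = -222*4 = -888)
q**2 = (-888)**2 = 788544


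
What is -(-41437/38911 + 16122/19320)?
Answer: 28873283/125293420 ≈ 0.23045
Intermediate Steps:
-(-41437/38911 + 16122/19320) = -(-41437*1/38911 + 16122*(1/19320)) = -(-41437/38911 + 2687/3220) = -1*(-28873283/125293420) = 28873283/125293420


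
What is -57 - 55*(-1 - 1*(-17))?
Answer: -937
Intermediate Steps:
-57 - 55*(-1 - 1*(-17)) = -57 - 55*(-1 + 17) = -57 - 55*16 = -57 - 880 = -937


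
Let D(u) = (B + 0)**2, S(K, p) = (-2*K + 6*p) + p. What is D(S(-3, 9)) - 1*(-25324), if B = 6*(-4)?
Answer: 25900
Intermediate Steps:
B = -24
S(K, p) = -2*K + 7*p
D(u) = 576 (D(u) = (-24 + 0)**2 = (-24)**2 = 576)
D(S(-3, 9)) - 1*(-25324) = 576 - 1*(-25324) = 576 + 25324 = 25900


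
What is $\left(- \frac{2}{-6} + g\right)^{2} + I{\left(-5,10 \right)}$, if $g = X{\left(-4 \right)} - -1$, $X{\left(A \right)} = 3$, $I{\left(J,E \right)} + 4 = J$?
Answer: $\frac{88}{9} \approx 9.7778$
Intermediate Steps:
$I{\left(J,E \right)} = -4 + J$
$g = 4$ ($g = 3 - -1 = 3 + 1 = 4$)
$\left(- \frac{2}{-6} + g\right)^{2} + I{\left(-5,10 \right)} = \left(- \frac{2}{-6} + 4\right)^{2} - 9 = \left(\left(-2\right) \left(- \frac{1}{6}\right) + 4\right)^{2} - 9 = \left(\frac{1}{3} + 4\right)^{2} - 9 = \left(\frac{13}{3}\right)^{2} - 9 = \frac{169}{9} - 9 = \frac{88}{9}$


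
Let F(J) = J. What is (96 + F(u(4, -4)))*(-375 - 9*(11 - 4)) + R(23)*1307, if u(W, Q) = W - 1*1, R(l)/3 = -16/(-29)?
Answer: -1194762/29 ≈ -41199.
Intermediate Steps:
R(l) = 48/29 (R(l) = 3*(-16/(-29)) = 3*(-16*(-1/29)) = 3*(16/29) = 48/29)
u(W, Q) = -1 + W (u(W, Q) = W - 1 = -1 + W)
(96 + F(u(4, -4)))*(-375 - 9*(11 - 4)) + R(23)*1307 = (96 + (-1 + 4))*(-375 - 9*(11 - 4)) + (48/29)*1307 = (96 + 3)*(-375 - 9*7) + 62736/29 = 99*(-375 - 63) + 62736/29 = 99*(-438) + 62736/29 = -43362 + 62736/29 = -1194762/29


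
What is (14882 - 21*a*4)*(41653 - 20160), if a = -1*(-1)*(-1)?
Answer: 321664238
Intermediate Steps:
a = -1 (a = 1*(-1) = -1)
(14882 - 21*a*4)*(41653 - 20160) = (14882 - 21*(-1)*4)*(41653 - 20160) = (14882 + 21*4)*21493 = (14882 + 84)*21493 = 14966*21493 = 321664238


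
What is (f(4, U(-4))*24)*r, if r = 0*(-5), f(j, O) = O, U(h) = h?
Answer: 0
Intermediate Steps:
r = 0
(f(4, U(-4))*24)*r = -4*24*0 = -96*0 = 0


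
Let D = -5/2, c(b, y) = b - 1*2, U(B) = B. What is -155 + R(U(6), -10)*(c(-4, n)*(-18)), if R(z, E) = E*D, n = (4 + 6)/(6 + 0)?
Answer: 2545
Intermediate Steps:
n = 5/3 (n = 10/6 = 10*(⅙) = 5/3 ≈ 1.6667)
c(b, y) = -2 + b (c(b, y) = b - 2 = -2 + b)
D = -5/2 (D = -5*½ = -5/2 ≈ -2.5000)
R(z, E) = -5*E/2 (R(z, E) = E*(-5/2) = -5*E/2)
-155 + R(U(6), -10)*(c(-4, n)*(-18)) = -155 + (-5/2*(-10))*((-2 - 4)*(-18)) = -155 + 25*(-6*(-18)) = -155 + 25*108 = -155 + 2700 = 2545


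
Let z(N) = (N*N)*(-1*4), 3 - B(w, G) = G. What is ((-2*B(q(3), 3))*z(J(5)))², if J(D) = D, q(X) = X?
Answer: 0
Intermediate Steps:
B(w, G) = 3 - G
z(N) = -4*N² (z(N) = N²*(-4) = -4*N²)
((-2*B(q(3), 3))*z(J(5)))² = ((-2*(3 - 1*3))*(-4*5²))² = ((-2*(3 - 3))*(-4*25))² = (-2*0*(-100))² = (0*(-100))² = 0² = 0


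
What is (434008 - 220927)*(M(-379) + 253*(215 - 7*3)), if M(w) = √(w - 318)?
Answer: 10458441642 + 213081*I*√697 ≈ 1.0458e+10 + 5.6255e+6*I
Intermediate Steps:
M(w) = √(-318 + w)
(434008 - 220927)*(M(-379) + 253*(215 - 7*3)) = (434008 - 220927)*(√(-318 - 379) + 253*(215 - 7*3)) = 213081*(√(-697) + 253*(215 - 21)) = 213081*(I*√697 + 253*194) = 213081*(I*√697 + 49082) = 213081*(49082 + I*√697) = 10458441642 + 213081*I*√697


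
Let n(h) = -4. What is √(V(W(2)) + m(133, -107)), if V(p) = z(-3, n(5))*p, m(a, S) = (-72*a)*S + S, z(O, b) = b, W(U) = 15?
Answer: √1024465 ≈ 1012.2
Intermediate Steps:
m(a, S) = S - 72*S*a (m(a, S) = -72*S*a + S = S - 72*S*a)
V(p) = -4*p
√(V(W(2)) + m(133, -107)) = √(-4*15 - 107*(1 - 72*133)) = √(-60 - 107*(1 - 9576)) = √(-60 - 107*(-9575)) = √(-60 + 1024525) = √1024465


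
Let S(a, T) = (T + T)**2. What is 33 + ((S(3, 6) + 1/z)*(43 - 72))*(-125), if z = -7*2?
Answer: 7304837/14 ≈ 5.2177e+5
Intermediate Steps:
z = -14
S(a, T) = 4*T**2 (S(a, T) = (2*T)**2 = 4*T**2)
33 + ((S(3, 6) + 1/z)*(43 - 72))*(-125) = 33 + ((4*6**2 + 1/(-14))*(43 - 72))*(-125) = 33 + ((4*36 - 1/14)*(-29))*(-125) = 33 + ((144 - 1/14)*(-29))*(-125) = 33 + ((2015/14)*(-29))*(-125) = 33 - 58435/14*(-125) = 33 + 7304375/14 = 7304837/14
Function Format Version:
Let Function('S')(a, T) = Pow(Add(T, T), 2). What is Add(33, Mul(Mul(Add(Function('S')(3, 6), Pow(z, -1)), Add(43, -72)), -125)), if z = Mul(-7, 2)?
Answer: Rational(7304837, 14) ≈ 5.2177e+5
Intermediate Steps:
z = -14
Function('S')(a, T) = Mul(4, Pow(T, 2)) (Function('S')(a, T) = Pow(Mul(2, T), 2) = Mul(4, Pow(T, 2)))
Add(33, Mul(Mul(Add(Function('S')(3, 6), Pow(z, -1)), Add(43, -72)), -125)) = Add(33, Mul(Mul(Add(Mul(4, Pow(6, 2)), Pow(-14, -1)), Add(43, -72)), -125)) = Add(33, Mul(Mul(Add(Mul(4, 36), Rational(-1, 14)), -29), -125)) = Add(33, Mul(Mul(Add(144, Rational(-1, 14)), -29), -125)) = Add(33, Mul(Mul(Rational(2015, 14), -29), -125)) = Add(33, Mul(Rational(-58435, 14), -125)) = Add(33, Rational(7304375, 14)) = Rational(7304837, 14)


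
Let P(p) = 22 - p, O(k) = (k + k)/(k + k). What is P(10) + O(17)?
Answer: 13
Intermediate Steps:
O(k) = 1 (O(k) = (2*k)/((2*k)) = (2*k)*(1/(2*k)) = 1)
P(10) + O(17) = (22 - 1*10) + 1 = (22 - 10) + 1 = 12 + 1 = 13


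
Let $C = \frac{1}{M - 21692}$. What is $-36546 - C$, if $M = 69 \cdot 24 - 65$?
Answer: $- \frac{734611145}{20101} \approx -36546.0$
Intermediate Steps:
$M = 1591$ ($M = 1656 - 65 = 1591$)
$C = - \frac{1}{20101}$ ($C = \frac{1}{1591 - 21692} = \frac{1}{-20101} = - \frac{1}{20101} \approx -4.9749 \cdot 10^{-5}$)
$-36546 - C = -36546 - - \frac{1}{20101} = -36546 + \frac{1}{20101} = - \frac{734611145}{20101}$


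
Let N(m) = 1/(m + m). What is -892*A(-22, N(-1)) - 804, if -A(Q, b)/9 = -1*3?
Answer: -24888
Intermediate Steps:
N(m) = 1/(2*m)
A(Q, b) = 27 (A(Q, b) = -(-9)*3 = -9*(-3) = 27)
-892*A(-22, N(-1)) - 804 = -892*27 - 804 = -24084 - 804 = -24888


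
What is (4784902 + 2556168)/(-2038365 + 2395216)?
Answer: 667370/32441 ≈ 20.572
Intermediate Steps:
(4784902 + 2556168)/(-2038365 + 2395216) = 7341070/356851 = 7341070*(1/356851) = 667370/32441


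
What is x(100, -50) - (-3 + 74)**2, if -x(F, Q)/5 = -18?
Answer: -4951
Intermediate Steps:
x(F, Q) = 90 (x(F, Q) = -5*(-18) = 90)
x(100, -50) - (-3 + 74)**2 = 90 - (-3 + 74)**2 = 90 - 1*71**2 = 90 - 1*5041 = 90 - 5041 = -4951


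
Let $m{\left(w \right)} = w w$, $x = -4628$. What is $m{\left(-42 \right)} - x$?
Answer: $6392$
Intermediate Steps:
$m{\left(w \right)} = w^{2}$
$m{\left(-42 \right)} - x = \left(-42\right)^{2} - -4628 = 1764 + 4628 = 6392$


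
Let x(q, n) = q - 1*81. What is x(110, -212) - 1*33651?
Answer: -33622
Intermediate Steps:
x(q, n) = -81 + q (x(q, n) = q - 81 = -81 + q)
x(110, -212) - 1*33651 = (-81 + 110) - 1*33651 = 29 - 33651 = -33622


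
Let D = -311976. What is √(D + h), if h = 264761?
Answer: I*√47215 ≈ 217.29*I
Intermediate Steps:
√(D + h) = √(-311976 + 264761) = √(-47215) = I*√47215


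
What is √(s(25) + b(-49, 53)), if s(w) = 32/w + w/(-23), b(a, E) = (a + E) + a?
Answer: 2*I*√148143/115 ≈ 6.6938*I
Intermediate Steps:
b(a, E) = E + 2*a (b(a, E) = (E + a) + a = E + 2*a)
s(w) = 32/w - w/23 (s(w) = 32/w + w*(-1/23) = 32/w - w/23)
√(s(25) + b(-49, 53)) = √((32/25 - 1/23*25) + (53 + 2*(-49))) = √((32*(1/25) - 25/23) + (53 - 98)) = √((32/25 - 25/23) - 45) = √(111/575 - 45) = √(-25764/575) = 2*I*√148143/115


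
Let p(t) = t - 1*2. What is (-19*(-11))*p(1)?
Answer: -209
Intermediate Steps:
p(t) = -2 + t (p(t) = t - 2 = -2 + t)
(-19*(-11))*p(1) = (-19*(-11))*(-2 + 1) = 209*(-1) = -209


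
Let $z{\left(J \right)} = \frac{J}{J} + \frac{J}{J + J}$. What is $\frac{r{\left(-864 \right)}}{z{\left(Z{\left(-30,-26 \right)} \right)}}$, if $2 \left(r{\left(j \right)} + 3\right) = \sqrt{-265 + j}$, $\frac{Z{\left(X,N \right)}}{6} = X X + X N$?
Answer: $-2 + \frac{i \sqrt{1129}}{3} \approx -2.0 + 11.2 i$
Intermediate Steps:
$Z{\left(X,N \right)} = 6 X^{2} + 6 N X$ ($Z{\left(X,N \right)} = 6 \left(X X + X N\right) = 6 \left(X^{2} + N X\right) = 6 X^{2} + 6 N X$)
$z{\left(J \right)} = \frac{3}{2}$ ($z{\left(J \right)} = 1 + \frac{J}{2 J} = 1 + J \frac{1}{2 J} = 1 + \frac{1}{2} = \frac{3}{2}$)
$r{\left(j \right)} = -3 + \frac{\sqrt{-265 + j}}{2}$
$\frac{r{\left(-864 \right)}}{z{\left(Z{\left(-30,-26 \right)} \right)}} = \frac{-3 + \frac{\sqrt{-265 - 864}}{2}}{\frac{3}{2}} = \left(-3 + \frac{\sqrt{-1129}}{2}\right) \frac{2}{3} = \left(-3 + \frac{i \sqrt{1129}}{2}\right) \frac{2}{3} = -2 + \frac{i \sqrt{1129}}{3}$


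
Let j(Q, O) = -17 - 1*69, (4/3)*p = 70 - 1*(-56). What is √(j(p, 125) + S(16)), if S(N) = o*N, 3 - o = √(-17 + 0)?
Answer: √(-38 - 16*I*√17) ≈ 4.3664 - 7.5542*I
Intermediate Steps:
p = 189/2 (p = 3*(70 - 1*(-56))/4 = 3*(70 + 56)/4 = (¾)*126 = 189/2 ≈ 94.500)
o = 3 - I*√17 (o = 3 - √(-17 + 0) = 3 - √(-17) = 3 - I*√17 ≈ 3.0 - 4.1231*I)
j(Q, O) = -86 (j(Q, O) = -17 - 69 = -86)
S(N) = N*(3 - I*√17) (S(N) = (3 - I*√17)*N = N*(3 - I*√17))
√(j(p, 125) + S(16)) = √(-86 + 16*(3 - I*√17)) = √(-86 + (48 - 16*I*√17)) = √(-38 - 16*I*√17)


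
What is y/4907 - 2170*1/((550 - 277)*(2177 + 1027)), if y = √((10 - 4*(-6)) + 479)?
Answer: -155/62478 + 3*√57/4907 ≈ 0.0021349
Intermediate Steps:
y = 3*√57 (y = √((10 + 24) + 479) = √(34 + 479) = √513 = 3*√57 ≈ 22.650)
y/4907 - 2170*1/((550 - 277)*(2177 + 1027)) = (3*√57)/4907 - 2170*1/((550 - 277)*(2177 + 1027)) = (3*√57)*(1/4907) - 2170/(3204*273) = 3*√57/4907 - 2170/874692 = 3*√57/4907 - 2170*1/874692 = 3*√57/4907 - 155/62478 = -155/62478 + 3*√57/4907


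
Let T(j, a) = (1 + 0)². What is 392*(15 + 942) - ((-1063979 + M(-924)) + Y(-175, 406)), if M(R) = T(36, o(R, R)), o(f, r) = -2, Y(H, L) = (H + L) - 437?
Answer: 1439328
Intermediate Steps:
Y(H, L) = -437 + H + L
T(j, a) = 1 (T(j, a) = 1² = 1)
M(R) = 1
392*(15 + 942) - ((-1063979 + M(-924)) + Y(-175, 406)) = 392*(15 + 942) - ((-1063979 + 1) + (-437 - 175 + 406)) = 392*957 - (-1063978 - 206) = 375144 - 1*(-1064184) = 375144 + 1064184 = 1439328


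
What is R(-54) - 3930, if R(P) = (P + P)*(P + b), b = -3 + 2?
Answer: 2010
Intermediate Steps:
b = -1
R(P) = 2*P*(-1 + P) (R(P) = (P + P)*(P - 1) = (2*P)*(-1 + P) = 2*P*(-1 + P))
R(-54) - 3930 = 2*(-54)*(-1 - 54) - 3930 = 2*(-54)*(-55) - 3930 = 5940 - 3930 = 2010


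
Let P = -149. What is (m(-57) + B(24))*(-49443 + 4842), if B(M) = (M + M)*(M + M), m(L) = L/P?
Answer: -15313887153/149 ≈ -1.0278e+8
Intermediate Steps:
m(L) = -L/149 (m(L) = L/(-149) = L*(-1/149) = -L/149)
B(M) = 4*M² (B(M) = (2*M)*(2*M) = 4*M²)
(m(-57) + B(24))*(-49443 + 4842) = (-1/149*(-57) + 4*24²)*(-49443 + 4842) = (57/149 + 4*576)*(-44601) = (57/149 + 2304)*(-44601) = (343353/149)*(-44601) = -15313887153/149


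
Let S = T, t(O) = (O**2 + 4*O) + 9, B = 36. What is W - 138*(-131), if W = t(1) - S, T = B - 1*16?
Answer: 18072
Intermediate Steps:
T = 20 (T = 36 - 1*16 = 36 - 16 = 20)
t(O) = 9 + O**2 + 4*O
S = 20
W = -6 (W = (9 + 1**2 + 4*1) - 1*20 = (9 + 1 + 4) - 20 = 14 - 20 = -6)
W - 138*(-131) = -6 - 138*(-131) = -6 + 18078 = 18072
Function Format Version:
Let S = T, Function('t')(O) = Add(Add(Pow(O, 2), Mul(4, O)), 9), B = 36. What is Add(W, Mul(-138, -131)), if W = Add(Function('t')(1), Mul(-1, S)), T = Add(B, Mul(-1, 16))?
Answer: 18072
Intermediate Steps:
T = 20 (T = Add(36, Mul(-1, 16)) = Add(36, -16) = 20)
Function('t')(O) = Add(9, Pow(O, 2), Mul(4, O))
S = 20
W = -6 (W = Add(Add(9, Pow(1, 2), Mul(4, 1)), Mul(-1, 20)) = Add(Add(9, 1, 4), -20) = Add(14, -20) = -6)
Add(W, Mul(-138, -131)) = Add(-6, Mul(-138, -131)) = Add(-6, 18078) = 18072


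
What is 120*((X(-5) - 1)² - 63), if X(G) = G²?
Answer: 61560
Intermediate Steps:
120*((X(-5) - 1)² - 63) = 120*(((-5)² - 1)² - 63) = 120*((25 - 1)² - 63) = 120*(24² - 63) = 120*(576 - 63) = 120*513 = 61560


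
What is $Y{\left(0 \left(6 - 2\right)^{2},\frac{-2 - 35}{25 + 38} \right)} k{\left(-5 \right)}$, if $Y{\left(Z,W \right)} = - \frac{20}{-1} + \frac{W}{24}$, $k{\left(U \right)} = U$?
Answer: $- \frac{151015}{1512} \approx -99.878$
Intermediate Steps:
$Y{\left(Z,W \right)} = 20 + \frac{W}{24}$ ($Y{\left(Z,W \right)} = \left(-20\right) \left(-1\right) + W \frac{1}{24} = 20 + \frac{W}{24}$)
$Y{\left(0 \left(6 - 2\right)^{2},\frac{-2 - 35}{25 + 38} \right)} k{\left(-5 \right)} = \left(20 + \frac{\left(-2 - 35\right) \frac{1}{25 + 38}}{24}\right) \left(-5\right) = \left(20 + \frac{\left(-37\right) \frac{1}{63}}{24}\right) \left(-5\right) = \left(20 + \frac{1}{24} \left(- \frac{37}{63}\right)\right) \left(-5\right) = \left(20 - \frac{37}{1512}\right) \left(-5\right) = \frac{30203}{1512} \left(-5\right) = - \frac{151015}{1512}$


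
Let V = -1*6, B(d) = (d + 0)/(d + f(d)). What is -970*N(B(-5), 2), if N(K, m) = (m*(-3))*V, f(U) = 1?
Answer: -34920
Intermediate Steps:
B(d) = d/(1 + d) (B(d) = (d + 0)/(d + 1) = d/(1 + d))
V = -6
N(K, m) = 18*m (N(K, m) = (m*(-3))*(-6) = -3*m*(-6) = 18*m)
-970*N(B(-5), 2) = -17460*2 = -970*36 = -34920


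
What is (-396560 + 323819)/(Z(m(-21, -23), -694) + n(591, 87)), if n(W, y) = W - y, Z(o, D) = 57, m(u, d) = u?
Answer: -24247/187 ≈ -129.66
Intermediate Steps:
(-396560 + 323819)/(Z(m(-21, -23), -694) + n(591, 87)) = (-396560 + 323819)/(57 + (591 - 1*87)) = -72741/(57 + (591 - 87)) = -72741/(57 + 504) = -72741/561 = -72741*1/561 = -24247/187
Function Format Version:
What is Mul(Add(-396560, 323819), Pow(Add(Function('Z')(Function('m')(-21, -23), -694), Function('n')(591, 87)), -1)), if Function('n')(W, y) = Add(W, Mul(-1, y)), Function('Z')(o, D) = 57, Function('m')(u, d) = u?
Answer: Rational(-24247, 187) ≈ -129.66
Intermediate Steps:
Mul(Add(-396560, 323819), Pow(Add(Function('Z')(Function('m')(-21, -23), -694), Function('n')(591, 87)), -1)) = Mul(Add(-396560, 323819), Pow(Add(57, Add(591, Mul(-1, 87))), -1)) = Mul(-72741, Pow(Add(57, Add(591, -87)), -1)) = Mul(-72741, Pow(Add(57, 504), -1)) = Mul(-72741, Pow(561, -1)) = Mul(-72741, Rational(1, 561)) = Rational(-24247, 187)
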